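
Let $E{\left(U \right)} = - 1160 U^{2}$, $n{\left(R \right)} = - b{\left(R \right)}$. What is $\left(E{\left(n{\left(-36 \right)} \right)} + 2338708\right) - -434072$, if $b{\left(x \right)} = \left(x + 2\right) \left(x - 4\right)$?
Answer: $-2142763220$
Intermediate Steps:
$b{\left(x \right)} = \left(-4 + x\right) \left(2 + x\right)$ ($b{\left(x \right)} = \left(2 + x\right) \left(-4 + x\right) = \left(-4 + x\right) \left(2 + x\right)$)
$n{\left(R \right)} = 8 - R^{2} + 2 R$ ($n{\left(R \right)} = - (-8 + R^{2} - 2 R) = 8 - R^{2} + 2 R$)
$\left(E{\left(n{\left(-36 \right)} \right)} + 2338708\right) - -434072 = \left(- 1160 \left(8 - \left(-36\right)^{2} + 2 \left(-36\right)\right)^{2} + 2338708\right) - -434072 = \left(- 1160 \left(8 - 1296 - 72\right)^{2} + 2338708\right) + \left(-106510 + 540582\right) = \left(- 1160 \left(8 - 1296 - 72\right)^{2} + 2338708\right) + 434072 = \left(- 1160 \left(-1360\right)^{2} + 2338708\right) + 434072 = \left(\left(-1160\right) 1849600 + 2338708\right) + 434072 = \left(-2145536000 + 2338708\right) + 434072 = -2143197292 + 434072 = -2142763220$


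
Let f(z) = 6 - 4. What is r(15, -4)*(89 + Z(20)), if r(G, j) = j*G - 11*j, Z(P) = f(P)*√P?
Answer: -1424 - 64*√5 ≈ -1567.1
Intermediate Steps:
f(z) = 2
Z(P) = 2*√P
r(G, j) = -11*j + G*j (r(G, j) = G*j - 11*j = -11*j + G*j)
r(15, -4)*(89 + Z(20)) = (-4*(-11 + 15))*(89 + 2*√20) = (-4*4)*(89 + 2*(2*√5)) = -16*(89 + 4*√5) = -1424 - 64*√5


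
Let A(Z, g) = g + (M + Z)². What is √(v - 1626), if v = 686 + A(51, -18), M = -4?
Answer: 3*√139 ≈ 35.370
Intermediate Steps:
A(Z, g) = g + (-4 + Z)²
v = 2877 (v = 686 + (-18 + (-4 + 51)²) = 686 + (-18 + 47²) = 686 + (-18 + 2209) = 686 + 2191 = 2877)
√(v - 1626) = √(2877 - 1626) = √1251 = 3*√139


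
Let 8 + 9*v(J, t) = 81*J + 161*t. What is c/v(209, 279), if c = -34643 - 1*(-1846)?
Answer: -295173/61840 ≈ -4.7732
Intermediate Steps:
v(J, t) = -8/9 + 9*J + 161*t/9 (v(J, t) = -8/9 + (81*J + 161*t)/9 = -8/9 + (9*J + 161*t/9) = -8/9 + 9*J + 161*t/9)
c = -32797 (c = -34643 + 1846 = -32797)
c/v(209, 279) = -32797/(-8/9 + 9*209 + (161/9)*279) = -32797/(-8/9 + 1881 + 4991) = -32797/61840/9 = -32797*9/61840 = -295173/61840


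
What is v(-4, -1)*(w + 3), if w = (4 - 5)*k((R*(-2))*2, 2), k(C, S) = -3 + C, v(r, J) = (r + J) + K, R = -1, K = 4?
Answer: -2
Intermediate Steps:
v(r, J) = 4 + J + r (v(r, J) = (r + J) + 4 = (J + r) + 4 = 4 + J + r)
w = -1 (w = (4 - 5)*(-3 - 1*(-2)*2) = -(-3 + 2*2) = -(-3 + 4) = -1*1 = -1)
v(-4, -1)*(w + 3) = (4 - 1 - 4)*(-1 + 3) = -1*2 = -2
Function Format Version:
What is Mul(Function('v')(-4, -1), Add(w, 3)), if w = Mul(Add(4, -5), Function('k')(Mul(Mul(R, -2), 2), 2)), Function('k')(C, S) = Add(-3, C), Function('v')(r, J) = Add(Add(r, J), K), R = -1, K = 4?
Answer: -2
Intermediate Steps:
Function('v')(r, J) = Add(4, J, r) (Function('v')(r, J) = Add(Add(r, J), 4) = Add(Add(J, r), 4) = Add(4, J, r))
w = -1 (w = Mul(Add(4, -5), Add(-3, Mul(Mul(-1, -2), 2))) = Mul(-1, Add(-3, Mul(2, 2))) = Mul(-1, Add(-3, 4)) = Mul(-1, 1) = -1)
Mul(Function('v')(-4, -1), Add(w, 3)) = Mul(Add(4, -1, -4), Add(-1, 3)) = Mul(-1, 2) = -2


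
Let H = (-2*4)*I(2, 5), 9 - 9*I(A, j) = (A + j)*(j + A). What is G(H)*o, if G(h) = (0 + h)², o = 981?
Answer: 11161600/9 ≈ 1.2402e+6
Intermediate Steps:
I(A, j) = 1 - (A + j)²/9 (I(A, j) = 1 - (A + j)*(j + A)/9 = 1 - (A + j)*(A + j)/9 = 1 - (A + j)²/9)
H = 320/9 (H = (-2*4)*(1 - (2 + 5)²/9) = -8*(1 - ⅑*7²) = -8*(1 - ⅑*49) = -8*(1 - 49/9) = -8*(-40/9) = 320/9 ≈ 35.556)
G(h) = h²
G(H)*o = (320/9)²*981 = (102400/81)*981 = 11161600/9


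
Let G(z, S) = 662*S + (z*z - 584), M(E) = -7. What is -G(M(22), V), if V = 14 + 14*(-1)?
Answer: 535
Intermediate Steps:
V = 0 (V = 14 - 14 = 0)
G(z, S) = -584 + z**2 + 662*S (G(z, S) = 662*S + (z**2 - 584) = 662*S + (-584 + z**2) = -584 + z**2 + 662*S)
-G(M(22), V) = -(-584 + (-7)**2 + 662*0) = -(-584 + 49 + 0) = -1*(-535) = 535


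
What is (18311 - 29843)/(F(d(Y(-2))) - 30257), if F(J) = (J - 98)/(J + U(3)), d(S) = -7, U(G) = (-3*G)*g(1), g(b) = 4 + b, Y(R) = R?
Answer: 599664/1573259 ≈ 0.38116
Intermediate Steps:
U(G) = -15*G (U(G) = (-3*G)*(4 + 1) = -3*G*5 = -15*G)
F(J) = (-98 + J)/(-45 + J) (F(J) = (J - 98)/(J - 15*3) = (-98 + J)/(J - 45) = (-98 + J)/(-45 + J))
(18311 - 29843)/(F(d(Y(-2))) - 30257) = (18311 - 29843)/((-98 - 7)/(-45 - 7) - 30257) = -11532/(-105/(-52) - 30257) = -11532/(-1/52*(-105) - 30257) = -11532/(105/52 - 30257) = -11532/(-1573259/52) = -11532*(-52/1573259) = 599664/1573259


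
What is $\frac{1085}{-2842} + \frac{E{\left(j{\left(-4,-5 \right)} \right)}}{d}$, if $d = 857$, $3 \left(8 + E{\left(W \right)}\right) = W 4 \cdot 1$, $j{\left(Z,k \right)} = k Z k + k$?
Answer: $- \frac{192923}{347942} \approx -0.55447$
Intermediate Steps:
$j{\left(Z,k \right)} = k + Z k^{2}$ ($j{\left(Z,k \right)} = Z k k + k = Z k^{2} + k = k + Z k^{2}$)
$E{\left(W \right)} = -8 + \frac{4 W}{3}$ ($E{\left(W \right)} = -8 + \frac{W 4 \cdot 1}{3} = -8 + \frac{4 W 1}{3} = -8 + \frac{4 W}{3}$)
$\frac{1085}{-2842} + \frac{E{\left(j{\left(-4,-5 \right)} \right)}}{d} = \frac{1085}{-2842} + \frac{-8 + \frac{4 \left(- 5 \left(1 - -20\right)\right)}{3}}{857} = 1085 \left(- \frac{1}{2842}\right) + \left(-8 + \frac{4 \left(- 5 \left(1 + 20\right)\right)}{3}\right) \frac{1}{857} = - \frac{155}{406} + \left(-8 + \frac{4 \left(\left(-5\right) 21\right)}{3}\right) \frac{1}{857} = - \frac{155}{406} + \left(-8 + \frac{4}{3} \left(-105\right)\right) \frac{1}{857} = - \frac{155}{406} + \left(-8 - 140\right) \frac{1}{857} = - \frac{155}{406} - \frac{148}{857} = - \frac{192923}{347942}$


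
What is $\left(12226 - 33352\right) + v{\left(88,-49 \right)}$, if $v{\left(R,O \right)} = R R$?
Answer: $-13382$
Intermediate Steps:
$v{\left(R,O \right)} = R^{2}$
$\left(12226 - 33352\right) + v{\left(88,-49 \right)} = \left(12226 - 33352\right) + 88^{2} = -21126 + 7744 = -13382$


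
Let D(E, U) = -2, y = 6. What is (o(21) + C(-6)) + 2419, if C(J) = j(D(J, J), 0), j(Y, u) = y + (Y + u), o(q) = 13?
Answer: 2436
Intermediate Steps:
j(Y, u) = 6 + Y + u (j(Y, u) = 6 + (Y + u) = 6 + Y + u)
C(J) = 4 (C(J) = 6 - 2 + 0 = 4)
(o(21) + C(-6)) + 2419 = (13 + 4) + 2419 = 17 + 2419 = 2436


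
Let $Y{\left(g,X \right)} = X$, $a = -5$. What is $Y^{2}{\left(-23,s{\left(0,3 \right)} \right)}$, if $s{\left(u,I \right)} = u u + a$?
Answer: $25$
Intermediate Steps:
$s{\left(u,I \right)} = -5 + u^{2}$ ($s{\left(u,I \right)} = u u - 5 = u^{2} - 5 = -5 + u^{2}$)
$Y^{2}{\left(-23,s{\left(0,3 \right)} \right)} = \left(-5 + 0^{2}\right)^{2} = \left(-5 + 0\right)^{2} = \left(-5\right)^{2} = 25$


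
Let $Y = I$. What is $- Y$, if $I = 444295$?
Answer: $-444295$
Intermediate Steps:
$Y = 444295$
$- Y = \left(-1\right) 444295 = -444295$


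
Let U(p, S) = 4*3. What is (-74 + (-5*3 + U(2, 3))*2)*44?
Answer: -3520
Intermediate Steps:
U(p, S) = 12
(-74 + (-5*3 + U(2, 3))*2)*44 = (-74 + (-5*3 + 12)*2)*44 = (-74 + (-15 + 12)*2)*44 = (-74 - 3*2)*44 = (-74 - 6)*44 = -80*44 = -3520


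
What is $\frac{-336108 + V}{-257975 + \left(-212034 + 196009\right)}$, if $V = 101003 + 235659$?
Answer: $- \frac{277}{137000} \approx -0.0020219$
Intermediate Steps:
$V = 336662$
$\frac{-336108 + V}{-257975 + \left(-212034 + 196009\right)} = \frac{-336108 + 336662}{-257975 + \left(-212034 + 196009\right)} = \frac{554}{-257975 - 16025} = \frac{554}{-274000} = 554 \left(- \frac{1}{274000}\right) = - \frac{277}{137000}$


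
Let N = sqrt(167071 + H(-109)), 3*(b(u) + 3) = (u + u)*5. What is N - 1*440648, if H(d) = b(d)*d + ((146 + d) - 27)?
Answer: -440648 + sqrt(1863102)/3 ≈ -4.4019e+5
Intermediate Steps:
b(u) = -3 + 10*u/3 (b(u) = -3 + ((u + u)*5)/3 = -3 + ((2*u)*5)/3 = -3 + (10*u)/3 = -3 + 10*u/3)
H(d) = 119 + d + d*(-3 + 10*d/3) (H(d) = (-3 + 10*d/3)*d + ((146 + d) - 27) = d*(-3 + 10*d/3) + (119 + d) = 119 + d + d*(-3 + 10*d/3))
N = sqrt(1863102)/3 (N = sqrt(167071 + (119 - 2*(-109) + (10/3)*(-109)**2)) = sqrt(167071 + (119 + 218 + (10/3)*11881)) = sqrt(167071 + (119 + 218 + 118810/3)) = sqrt(167071 + 119821/3) = sqrt(621034/3) = sqrt(1863102)/3 ≈ 454.98)
N - 1*440648 = sqrt(1863102)/3 - 1*440648 = sqrt(1863102)/3 - 440648 = -440648 + sqrt(1863102)/3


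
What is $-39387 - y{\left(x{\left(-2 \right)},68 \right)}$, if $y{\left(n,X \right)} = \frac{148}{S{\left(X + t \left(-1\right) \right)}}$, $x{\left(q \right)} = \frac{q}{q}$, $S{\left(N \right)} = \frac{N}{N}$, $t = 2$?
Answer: $-39535$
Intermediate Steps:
$S{\left(N \right)} = 1$
$x{\left(q \right)} = 1$
$y{\left(n,X \right)} = 148$ ($y{\left(n,X \right)} = \frac{148}{1} = 148 \cdot 1 = 148$)
$-39387 - y{\left(x{\left(-2 \right)},68 \right)} = -39387 - 148 = -39535$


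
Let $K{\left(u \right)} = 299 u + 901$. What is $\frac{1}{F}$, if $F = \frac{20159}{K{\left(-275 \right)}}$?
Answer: $- \frac{81324}{20159} \approx -4.0341$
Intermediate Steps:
$K{\left(u \right)} = 901 + 299 u$
$F = - \frac{20159}{81324}$ ($F = \frac{20159}{901 + 299 \left(-275\right)} = \frac{20159}{901 - 82225} = \frac{20159}{-81324} = 20159 \left(- \frac{1}{81324}\right) = - \frac{20159}{81324} \approx -0.24788$)
$\frac{1}{F} = \frac{1}{- \frac{20159}{81324}} = - \frac{81324}{20159}$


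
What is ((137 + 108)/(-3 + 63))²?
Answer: 2401/144 ≈ 16.674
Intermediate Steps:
((137 + 108)/(-3 + 63))² = (245/60)² = (245*(1/60))² = (49/12)² = 2401/144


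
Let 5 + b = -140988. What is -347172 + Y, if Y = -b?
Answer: -206179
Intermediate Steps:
b = -140993 (b = -5 - 140988 = -140993)
Y = 140993 (Y = -1*(-140993) = 140993)
-347172 + Y = -347172 + 140993 = -206179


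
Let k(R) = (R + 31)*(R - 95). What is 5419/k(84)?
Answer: -5419/1265 ≈ -4.2838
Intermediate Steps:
k(R) = (-95 + R)*(31 + R) (k(R) = (31 + R)*(-95 + R) = (-95 + R)*(31 + R))
5419/k(84) = 5419/(-2945 + 84**2 - 64*84) = 5419/(-2945 + 7056 - 5376) = 5419/(-1265) = 5419*(-1/1265) = -5419/1265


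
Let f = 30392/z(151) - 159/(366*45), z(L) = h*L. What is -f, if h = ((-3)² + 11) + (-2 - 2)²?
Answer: -1542259/276330 ≈ -5.5812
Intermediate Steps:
h = 36 (h = (9 + 11) + (-4)² = 20 + 16 = 36)
z(L) = 36*L
f = 1542259/276330 (f = 30392/((36*151)) - 159/(366*45) = 30392/5436 - 159/16470 = 30392*(1/5436) - 159*1/16470 = 7598/1359 - 53/5490 = 1542259/276330 ≈ 5.5812)
-f = -1*1542259/276330 = -1542259/276330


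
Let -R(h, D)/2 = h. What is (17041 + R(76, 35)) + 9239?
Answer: 26128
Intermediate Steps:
R(h, D) = -2*h
(17041 + R(76, 35)) + 9239 = (17041 - 2*76) + 9239 = (17041 - 152) + 9239 = 16889 + 9239 = 26128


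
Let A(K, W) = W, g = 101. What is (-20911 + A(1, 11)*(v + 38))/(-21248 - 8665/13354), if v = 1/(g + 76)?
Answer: 48438296500/50224538889 ≈ 0.96443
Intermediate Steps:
v = 1/177 (v = 1/(101 + 76) = 1/177 ≈ 0.0056497)
(-20911 + A(1, 11)*(v + 38))/(-21248 - 8665/13354) = (-20911 + 11*(1/177 + 38))/(-21248 - 8665/13354) = (-20911 + 11*(6727/177))/(-21248 - 8665*1/13354) = (-20911 + 73997/177)/(-21248 - 8665/13354) = -3627250/(177*(-283754457/13354)) = -3627250/177*(-13354/283754457) = 48438296500/50224538889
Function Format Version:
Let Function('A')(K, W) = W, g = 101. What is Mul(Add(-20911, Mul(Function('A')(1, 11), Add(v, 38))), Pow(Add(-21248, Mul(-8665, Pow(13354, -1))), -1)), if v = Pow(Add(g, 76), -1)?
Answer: Rational(48438296500, 50224538889) ≈ 0.96443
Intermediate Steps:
v = Rational(1, 177) (v = Pow(Add(101, 76), -1) = Pow(177, -1) = Rational(1, 177) ≈ 0.0056497)
Mul(Add(-20911, Mul(Function('A')(1, 11), Add(v, 38))), Pow(Add(-21248, Mul(-8665, Pow(13354, -1))), -1)) = Mul(Add(-20911, Mul(11, Add(Rational(1, 177), 38))), Pow(Add(-21248, Mul(-8665, Pow(13354, -1))), -1)) = Mul(Add(-20911, Mul(11, Rational(6727, 177))), Pow(Add(-21248, Mul(-8665, Rational(1, 13354))), -1)) = Mul(Add(-20911, Rational(73997, 177)), Pow(Add(-21248, Rational(-8665, 13354)), -1)) = Mul(Rational(-3627250, 177), Pow(Rational(-283754457, 13354), -1)) = Mul(Rational(-3627250, 177), Rational(-13354, 283754457)) = Rational(48438296500, 50224538889)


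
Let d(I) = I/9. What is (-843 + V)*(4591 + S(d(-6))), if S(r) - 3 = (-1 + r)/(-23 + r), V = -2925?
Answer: -1229042472/71 ≈ -1.7310e+7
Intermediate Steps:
d(I) = I/9 (d(I) = I*(⅑) = I/9)
S(r) = 3 + (-1 + r)/(-23 + r)
(-843 + V)*(4591 + S(d(-6))) = (-843 - 2925)*(4591 + 2*(-35 + 2*((⅑)*(-6)))/(-23 + (⅑)*(-6))) = -3768*(4591 + 2*(-35 + 2*(-⅔))/(-23 - ⅔)) = -3768*(4591 + 2*(-35 - 4/3)/(-71/3)) = -3768*(4591 + 2*(-3/71)*(-109/3)) = -3768*(4591 + 218/71) = -3768*326179/71 = -1229042472/71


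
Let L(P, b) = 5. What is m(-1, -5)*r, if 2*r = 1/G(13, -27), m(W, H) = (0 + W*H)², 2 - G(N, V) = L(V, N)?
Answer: -25/6 ≈ -4.1667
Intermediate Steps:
G(N, V) = -3 (G(N, V) = 2 - 1*5 = 2 - 5 = -3)
m(W, H) = H²*W² (m(W, H) = (0 + H*W)² = (H*W)² = H²*W²)
r = -⅙ (r = (½)/(-3) = (½)*(-⅓) = -⅙ ≈ -0.16667)
m(-1, -5)*r = ((-5)²*(-1)²)*(-⅙) = (25*1)*(-⅙) = 25*(-⅙) = -25/6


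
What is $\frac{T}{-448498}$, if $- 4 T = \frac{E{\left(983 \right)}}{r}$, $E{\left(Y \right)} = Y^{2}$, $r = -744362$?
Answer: $- \frac{966289}{1335379473104} \approx -7.2361 \cdot 10^{-7}$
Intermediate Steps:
$T = \frac{966289}{2977448}$ ($T = - \frac{983^{2} \frac{1}{-744362}}{4} = - \frac{966289 \left(- \frac{1}{744362}\right)}{4} = \left(- \frac{1}{4}\right) \left(- \frac{966289}{744362}\right) = \frac{966289}{2977448} \approx 0.32454$)
$\frac{T}{-448498} = \frac{966289}{2977448 \left(-448498\right)} = \frac{966289}{2977448} \left(- \frac{1}{448498}\right) = - \frac{966289}{1335379473104}$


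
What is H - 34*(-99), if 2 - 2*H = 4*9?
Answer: 3349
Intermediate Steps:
H = -17 (H = 1 - 2*9 = 1 - 1/2*36 = 1 - 18 = -17)
H - 34*(-99) = -17 - 34*(-99) = -17 + 3366 = 3349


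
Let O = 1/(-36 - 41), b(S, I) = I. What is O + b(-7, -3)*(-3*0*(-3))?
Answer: -1/77 ≈ -0.012987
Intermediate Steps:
O = -1/77 (O = 1/(-77) = -1/77 ≈ -0.012987)
O + b(-7, -3)*(-3*0*(-3)) = -1/77 - 3*(-3*0)*(-3) = -1/77 - 0*(-3) = -1/77 - 3*0 = -1/77 + 0 = -1/77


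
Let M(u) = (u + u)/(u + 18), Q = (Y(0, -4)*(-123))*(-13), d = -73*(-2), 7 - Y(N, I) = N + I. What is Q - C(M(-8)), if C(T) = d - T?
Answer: 87207/5 ≈ 17441.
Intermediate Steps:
Y(N, I) = 7 - I - N (Y(N, I) = 7 - (N + I) = 7 - (I + N) = 7 + (-I - N) = 7 - I - N)
d = 146
Q = 17589 (Q = ((7 - 1*(-4) - 1*0)*(-123))*(-13) = ((7 + 4 + 0)*(-123))*(-13) = (11*(-123))*(-13) = -1353*(-13) = 17589)
M(u) = 2*u/(18 + u) (M(u) = (2*u)/(18 + u) = 2*u/(18 + u))
C(T) = 146 - T
Q - C(M(-8)) = 17589 - (146 - 2*(-8)/(18 - 8)) = 17589 - (146 - 2*(-8)/10) = 17589 - (146 - 1*(-8/5)) = 17589 - (146 + 8/5) = 17589 - 1*738/5 = 17589 - 738/5 = 87207/5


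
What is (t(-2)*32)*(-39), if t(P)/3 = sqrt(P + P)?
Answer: -7488*I ≈ -7488.0*I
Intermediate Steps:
t(P) = 3*sqrt(2)*sqrt(P) (t(P) = 3*sqrt(P + P) = 3*sqrt(2*P) = 3*(sqrt(2)*sqrt(P)) = 3*sqrt(2)*sqrt(P))
(t(-2)*32)*(-39) = ((3*sqrt(2)*sqrt(-2))*32)*(-39) = ((3*sqrt(2)*(I*sqrt(2)))*32)*(-39) = ((6*I)*32)*(-39) = (192*I)*(-39) = -7488*I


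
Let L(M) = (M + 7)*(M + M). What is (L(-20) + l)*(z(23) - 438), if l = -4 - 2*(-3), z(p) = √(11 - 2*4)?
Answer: -228636 + 522*√3 ≈ -2.2773e+5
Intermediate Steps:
z(p) = √3 (z(p) = √(11 - 8) = √3)
l = 2 (l = -4 + 6 = 2)
L(M) = 2*M*(7 + M) (L(M) = (7 + M)*(2*M) = 2*M*(7 + M))
(L(-20) + l)*(z(23) - 438) = (2*(-20)*(7 - 20) + 2)*(√3 - 438) = (2*(-20)*(-13) + 2)*(-438 + √3) = (520 + 2)*(-438 + √3) = 522*(-438 + √3) = -228636 + 522*√3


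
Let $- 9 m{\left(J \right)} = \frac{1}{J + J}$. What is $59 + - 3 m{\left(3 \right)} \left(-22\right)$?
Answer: $\frac{520}{9} \approx 57.778$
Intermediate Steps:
$m{\left(J \right)} = - \frac{1}{18 J}$ ($m{\left(J \right)} = - \frac{1}{9 \left(J + J\right)} = - \frac{1}{9 \cdot 2 J} = - \frac{\frac{1}{2} \frac{1}{J}}{9} = - \frac{1}{18 J}$)
$59 + - 3 m{\left(3 \right)} \left(-22\right) = 59 + - 3 \left(- \frac{1}{18 \cdot 3}\right) \left(-22\right) = 59 + - 3 \left(\left(- \frac{1}{18}\right) \frac{1}{3}\right) \left(-22\right) = 59 + \left(-3\right) \left(- \frac{1}{54}\right) \left(-22\right) = 59 + \frac{1}{18} \left(-22\right) = 59 - \frac{11}{9} = \frac{520}{9}$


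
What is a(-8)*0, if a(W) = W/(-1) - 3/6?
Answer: 0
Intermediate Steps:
a(W) = -½ - W (a(W) = W*(-1) - 3*⅙ = -W - ½ = -½ - W)
a(-8)*0 = (-½ - 1*(-8))*0 = (-½ + 8)*0 = (15/2)*0 = 0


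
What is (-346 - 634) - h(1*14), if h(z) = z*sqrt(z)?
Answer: -980 - 14*sqrt(14) ≈ -1032.4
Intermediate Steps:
h(z) = z**(3/2)
(-346 - 634) - h(1*14) = (-346 - 634) - (1*14)**(3/2) = -980 - 14**(3/2) = -980 - 14*sqrt(14)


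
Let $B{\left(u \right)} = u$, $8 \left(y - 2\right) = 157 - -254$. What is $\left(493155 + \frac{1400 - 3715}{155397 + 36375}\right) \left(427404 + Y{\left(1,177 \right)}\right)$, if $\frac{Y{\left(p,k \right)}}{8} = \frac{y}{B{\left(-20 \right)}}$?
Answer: $\frac{161675981654318857}{767088} \approx 2.1077 \cdot 10^{11}$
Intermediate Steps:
$y = \frac{427}{8}$ ($y = 2 + \frac{157 - -254}{8} = 2 + \frac{157 + 254}{8} = 2 + \frac{1}{8} \cdot 411 = 2 + \frac{411}{8} = \frac{427}{8} \approx 53.375$)
$Y{\left(p,k \right)} = - \frac{427}{20}$ ($Y{\left(p,k \right)} = 8 \frac{427}{8 \left(-20\right)} = 8 \cdot \frac{427}{8} \left(- \frac{1}{20}\right) = 8 \left(- \frac{427}{160}\right) = - \frac{427}{20}$)
$\left(493155 + \frac{1400 - 3715}{155397 + 36375}\right) \left(427404 + Y{\left(1,177 \right)}\right) = \left(493155 + \frac{1400 - 3715}{155397 + 36375}\right) \left(427404 - \frac{427}{20}\right) = \left(493155 - \frac{2315}{191772}\right) \frac{8547653}{20} = \frac{94573318345}{191772} \cdot \frac{8547653}{20} = \frac{161675981654318857}{767088}$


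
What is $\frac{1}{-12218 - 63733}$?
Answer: $- \frac{1}{75951} \approx -1.3166 \cdot 10^{-5}$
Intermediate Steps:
$\frac{1}{-12218 - 63733} = \frac{1}{-75951} = - \frac{1}{75951}$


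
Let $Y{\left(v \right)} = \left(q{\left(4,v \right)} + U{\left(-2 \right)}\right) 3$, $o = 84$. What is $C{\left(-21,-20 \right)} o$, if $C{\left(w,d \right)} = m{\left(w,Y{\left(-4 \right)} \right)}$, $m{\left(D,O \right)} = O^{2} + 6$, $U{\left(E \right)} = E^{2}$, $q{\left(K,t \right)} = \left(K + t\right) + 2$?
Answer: $27720$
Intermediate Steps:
$q{\left(K,t \right)} = 2 + K + t$
$Y{\left(v \right)} = 30 + 3 v$ ($Y{\left(v \right)} = \left(\left(2 + 4 + v\right) + \left(-2\right)^{2}\right) 3 = \left(\left(6 + v\right) + 4\right) 3 = \left(10 + v\right) 3 = 30 + 3 v$)
$m{\left(D,O \right)} = 6 + O^{2}$
$C{\left(w,d \right)} = 330$ ($C{\left(w,d \right)} = 6 + \left(30 + 3 \left(-4\right)\right)^{2} = 6 + \left(30 - 12\right)^{2} = 6 + 18^{2} = 6 + 324 = 330$)
$C{\left(-21,-20 \right)} o = 330 \cdot 84 = 27720$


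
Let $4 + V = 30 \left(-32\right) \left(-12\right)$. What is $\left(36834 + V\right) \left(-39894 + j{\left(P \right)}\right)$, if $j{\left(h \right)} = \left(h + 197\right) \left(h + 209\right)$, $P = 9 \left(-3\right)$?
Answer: $-432925900$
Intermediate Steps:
$V = 11516$ ($V = -4 + 30 \left(-32\right) \left(-12\right) = -4 - -11520 = -4 + 11520 = 11516$)
$P = -27$
$j{\left(h \right)} = \left(197 + h\right) \left(209 + h\right)$
$\left(36834 + V\right) \left(-39894 + j{\left(P \right)}\right) = \left(36834 + 11516\right) \left(-39894 + \left(41173 + \left(-27\right)^{2} + 406 \left(-27\right)\right)\right) = 48350 \left(-39894 + \left(41173 + 729 - 10962\right)\right) = 48350 \left(-39894 + 30940\right) = 48350 \left(-8954\right) = -432925900$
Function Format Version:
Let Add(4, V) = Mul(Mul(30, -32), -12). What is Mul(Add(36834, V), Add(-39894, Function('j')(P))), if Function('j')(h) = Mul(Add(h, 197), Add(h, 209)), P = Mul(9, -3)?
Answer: -432925900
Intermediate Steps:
V = 11516 (V = Add(-4, Mul(Mul(30, -32), -12)) = Add(-4, Mul(-960, -12)) = Add(-4, 11520) = 11516)
P = -27
Function('j')(h) = Mul(Add(197, h), Add(209, h))
Mul(Add(36834, V), Add(-39894, Function('j')(P))) = Mul(Add(36834, 11516), Add(-39894, Add(41173, Pow(-27, 2), Mul(406, -27)))) = Mul(48350, Add(-39894, Add(41173, 729, -10962))) = Mul(48350, Add(-39894, 30940)) = Mul(48350, -8954) = -432925900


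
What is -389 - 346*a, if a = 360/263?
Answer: -226867/263 ≈ -862.61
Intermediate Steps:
a = 360/263 (a = 360*(1/263) = 360/263 ≈ 1.3688)
-389 - 346*a = -389 - 346*360/263 = -389 - 124560/263 = -226867/263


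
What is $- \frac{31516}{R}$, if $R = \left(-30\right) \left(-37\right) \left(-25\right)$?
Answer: $\frac{15758}{13875} \approx 1.1357$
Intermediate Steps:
$R = -27750$ ($R = 1110 \left(-25\right) = -27750$)
$- \frac{31516}{R} = - \frac{31516}{-27750} = \left(-31516\right) \left(- \frac{1}{27750}\right) = \frac{15758}{13875}$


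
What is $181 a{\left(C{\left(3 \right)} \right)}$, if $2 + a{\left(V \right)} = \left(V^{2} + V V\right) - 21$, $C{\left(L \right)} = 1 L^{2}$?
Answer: $25159$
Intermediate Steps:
$C{\left(L \right)} = L^{2}$
$a{\left(V \right)} = -23 + 2 V^{2}$ ($a{\left(V \right)} = -2 - \left(21 - V^{2} - V V\right) = -2 + \left(\left(V^{2} + V^{2}\right) - 21\right) = -2 + \left(2 V^{2} - 21\right) = -2 + \left(-21 + 2 V^{2}\right) = -23 + 2 V^{2}$)
$181 a{\left(C{\left(3 \right)} \right)} = 181 \left(-23 + 2 \left(3^{2}\right)^{2}\right) = 181 \left(-23 + 2 \cdot 9^{2}\right) = 181 \left(-23 + 2 \cdot 81\right) = 181 \left(-23 + 162\right) = 181 \cdot 139 = 25159$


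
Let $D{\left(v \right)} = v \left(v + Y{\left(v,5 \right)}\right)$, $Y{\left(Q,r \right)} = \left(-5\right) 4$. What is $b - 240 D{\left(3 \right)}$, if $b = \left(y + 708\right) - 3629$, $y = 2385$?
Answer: $11704$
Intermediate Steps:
$Y{\left(Q,r \right)} = -20$
$D{\left(v \right)} = v \left(-20 + v\right)$ ($D{\left(v \right)} = v \left(v - 20\right) = v \left(-20 + v\right)$)
$b = -536$ ($b = \left(2385 + 708\right) - 3629 = 3093 - 3629 = -536$)
$b - 240 D{\left(3 \right)} = -536 - 240 \cdot 3 \left(-20 + 3\right) = -536 - 240 \cdot 3 \left(-17\right) = -536 - 240 \left(-51\right) = -536 - -12240 = -536 + 12240 = 11704$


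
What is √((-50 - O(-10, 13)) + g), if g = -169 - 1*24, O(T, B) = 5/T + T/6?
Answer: 17*I*√30/6 ≈ 15.519*I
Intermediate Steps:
O(T, B) = 5/T + T/6 (O(T, B) = 5/T + T*(⅙) = 5/T + T/6)
g = -193 (g = -169 - 24 = -193)
√((-50 - O(-10, 13)) + g) = √((-50 - (5/(-10) + (⅙)*(-10))) - 193) = √((-50 - (5*(-⅒) - 5/3)) - 193) = √((-50 - (-½ - 5/3)) - 193) = √((-50 - 1*(-13/6)) - 193) = √((-50 + 13/6) - 193) = √(-287/6 - 193) = √(-1445/6) = 17*I*√30/6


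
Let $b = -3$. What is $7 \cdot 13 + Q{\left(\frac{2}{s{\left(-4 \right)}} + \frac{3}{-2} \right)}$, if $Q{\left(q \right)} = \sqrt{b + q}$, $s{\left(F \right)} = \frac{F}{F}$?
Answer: $91 + \frac{i \sqrt{10}}{2} \approx 91.0 + 1.5811 i$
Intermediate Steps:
$s{\left(F \right)} = 1$
$Q{\left(q \right)} = \sqrt{-3 + q}$
$7 \cdot 13 + Q{\left(\frac{2}{s{\left(-4 \right)}} + \frac{3}{-2} \right)} = 7 \cdot 13 + \sqrt{-3 + \left(\frac{2}{1} + \frac{3}{-2}\right)} = 91 + \sqrt{-3 + \left(2 \cdot 1 + 3 \left(- \frac{1}{2}\right)\right)} = 91 + \sqrt{-3 + \left(2 - \frac{3}{2}\right)} = 91 + \sqrt{-3 + \frac{1}{2}} = 91 + \sqrt{- \frac{5}{2}} = 91 + \frac{i \sqrt{10}}{2}$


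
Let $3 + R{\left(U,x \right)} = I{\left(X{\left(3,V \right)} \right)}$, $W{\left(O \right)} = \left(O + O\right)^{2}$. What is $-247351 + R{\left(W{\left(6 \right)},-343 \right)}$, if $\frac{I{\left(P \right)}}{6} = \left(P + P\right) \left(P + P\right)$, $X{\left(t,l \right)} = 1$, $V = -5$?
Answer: $-247330$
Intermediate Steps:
$W{\left(O \right)} = 4 O^{2}$ ($W{\left(O \right)} = \left(2 O\right)^{2} = 4 O^{2}$)
$I{\left(P \right)} = 24 P^{2}$ ($I{\left(P \right)} = 6 \left(P + P\right) \left(P + P\right) = 6 \cdot 2 P 2 P = 6 \cdot 4 P^{2} = 24 P^{2}$)
$R{\left(U,x \right)} = 21$ ($R{\left(U,x \right)} = -3 + 24 \cdot 1^{2} = -3 + 24 \cdot 1 = -3 + 24 = 21$)
$-247351 + R{\left(W{\left(6 \right)},-343 \right)} = -247351 + 21 = -247330$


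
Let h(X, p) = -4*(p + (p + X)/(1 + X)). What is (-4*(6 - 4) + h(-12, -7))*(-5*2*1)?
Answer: -1440/11 ≈ -130.91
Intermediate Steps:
h(X, p) = -4*p - 4*(X + p)/(1 + X) (h(X, p) = -4*(p + (X + p)/(1 + X)) = -4*p - 4*(X + p)/(1 + X))
(-4*(6 - 4) + h(-12, -7))*(-5*2*1) = (-4*(6 - 4) + 4*(-1*(-12) - 2*(-7) - 1*(-12)*(-7))/(1 - 12))*(-5*2*1) = (-4*2 + 4*(12 + 14 - 84)/(-11))*(-10*1) = (-8 + 4*(-1/11)*(-58))*(-10) = (-8 + 232/11)*(-10) = (144/11)*(-10) = -1440/11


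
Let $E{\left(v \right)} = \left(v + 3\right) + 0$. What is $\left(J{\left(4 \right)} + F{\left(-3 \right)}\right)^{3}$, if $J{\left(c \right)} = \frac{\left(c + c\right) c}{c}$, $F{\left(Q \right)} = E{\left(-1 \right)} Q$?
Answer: $8$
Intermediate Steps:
$E{\left(v \right)} = 3 + v$ ($E{\left(v \right)} = \left(3 + v\right) + 0 = 3 + v$)
$F{\left(Q \right)} = 2 Q$ ($F{\left(Q \right)} = \left(3 - 1\right) Q = 2 Q$)
$J{\left(c \right)} = 2 c$ ($J{\left(c \right)} = \frac{2 c c}{c} = \frac{2 c^{2}}{c} = 2 c$)
$\left(J{\left(4 \right)} + F{\left(-3 \right)}\right)^{3} = \left(2 \cdot 4 + 2 \left(-3\right)\right)^{3} = \left(8 - 6\right)^{3} = 2^{3} = 8$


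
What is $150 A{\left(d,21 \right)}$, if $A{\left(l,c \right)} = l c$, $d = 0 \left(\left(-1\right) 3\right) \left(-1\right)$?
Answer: $0$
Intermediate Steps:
$d = 0$ ($d = 0 \left(-3\right) \left(-1\right) = 0 \left(-1\right) = 0$)
$A{\left(l,c \right)} = c l$
$150 A{\left(d,21 \right)} = 150 \cdot 21 \cdot 0 = 150 \cdot 0 = 0$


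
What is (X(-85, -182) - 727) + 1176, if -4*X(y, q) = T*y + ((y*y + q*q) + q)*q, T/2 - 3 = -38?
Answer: 1826560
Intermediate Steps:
T = -70 (T = 6 + 2*(-38) = 6 - 76 = -70)
X(y, q) = 35*y/2 - q*(q + q² + y²)/4 (X(y, q) = -(-70*y + ((y*y + q*q) + q)*q)/4 = -(-70*y + ((y² + q²) + q)*q)/4 = -(-70*y + ((q² + y²) + q)*q)/4 = -(-70*y + (q + q² + y²)*q)/4 = -(-70*y + q*(q + q² + y²))/4 = 35*y/2 - q*(q + q² + y²)/4)
(X(-85, -182) - 727) + 1176 = ((-¼*(-182)² - ¼*(-182)³ + (35/2)*(-85) - ¼*(-182)*(-85)²) - 727) + 1176 = ((-¼*33124 - ¼*(-6028568) - 2975/2 - ¼*(-182)*7225) - 727) + 1176 = ((-8281 + 1507142 - 2975/2 + 657475/2) - 727) + 1176 = (1826111 - 727) + 1176 = 1825384 + 1176 = 1826560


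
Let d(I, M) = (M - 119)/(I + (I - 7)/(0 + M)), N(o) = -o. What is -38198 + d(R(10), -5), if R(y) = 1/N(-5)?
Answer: -1492822/39 ≈ -38278.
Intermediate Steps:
R(y) = ⅕ (R(y) = 1/(-1*(-5)) = 1/5 = ⅕)
d(I, M) = (-119 + M)/(I + (-7 + I)/M)
-38198 + d(R(10), -5) = -38198 - 5*(-119 - 5)/(-7 + ⅕ + (⅕)*(-5)) = -38198 - 5*(-124)/(-7 + ⅕ - 1) = -38198 - 5*(-124)/(-39/5) = -38198 - 5*(-5/39)*(-124) = -38198 - 3100/39 = -1492822/39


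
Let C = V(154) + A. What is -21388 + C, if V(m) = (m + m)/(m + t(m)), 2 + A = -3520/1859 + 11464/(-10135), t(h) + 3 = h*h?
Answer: -874541090606002/40879755605 ≈ -21393.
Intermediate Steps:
t(h) = -3 + h² (t(h) = -3 + h*h = -3 + h²)
A = -8606246/1712815 (A = -2 + (-3520/1859 + 11464/(-10135)) = -2 + (-3520*1/1859 + 11464*(-1/10135)) = -2 + (-320/169 - 11464/10135) = -2 - 5180616/1712815 = -8606246/1712815 ≈ -5.0246)
V(m) = 2*m/(-3 + m + m²) (V(m) = (m + m)/(m + (-3 + m²)) = (2*m)/(-3 + m + m²) = 2*m/(-3 + m + m²))
C = -204877726262/40879755605 (C = 2*154/(-3 + 154 + 154²) - 8606246/1712815 = 2*154/(-3 + 154 + 23716) - 8606246/1712815 = 2*154/23867 - 8606246/1712815 = 2*154*(1/23867) - 8606246/1712815 = 308/23867 - 8606246/1712815 = -204877726262/40879755605 ≈ -5.0117)
-21388 + C = -21388 - 204877726262/40879755605 = -874541090606002/40879755605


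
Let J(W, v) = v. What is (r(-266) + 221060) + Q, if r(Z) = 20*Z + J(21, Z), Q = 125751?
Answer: 341225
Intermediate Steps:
r(Z) = 21*Z (r(Z) = 20*Z + Z = 21*Z)
(r(-266) + 221060) + Q = (21*(-266) + 221060) + 125751 = (-5586 + 221060) + 125751 = 215474 + 125751 = 341225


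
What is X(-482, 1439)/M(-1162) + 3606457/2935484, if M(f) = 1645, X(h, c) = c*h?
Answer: -2030113209667/4828871180 ≈ -420.41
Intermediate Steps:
X(-482, 1439)/M(-1162) + 3606457/2935484 = (1439*(-482))/1645 + 3606457/2935484 = -693598*1/1645 + 3606457*(1/2935484) = -693598/1645 + 3606457/2935484 = -2030113209667/4828871180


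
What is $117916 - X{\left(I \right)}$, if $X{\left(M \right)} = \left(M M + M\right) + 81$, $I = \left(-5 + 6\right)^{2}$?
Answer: $117833$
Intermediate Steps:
$I = 1$ ($I = 1^{2} = 1$)
$X{\left(M \right)} = 81 + M + M^{2}$ ($X{\left(M \right)} = \left(M^{2} + M\right) + 81 = \left(M + M^{2}\right) + 81 = 81 + M + M^{2}$)
$117916 - X{\left(I \right)} = 117916 - \left(81 + 1 + 1^{2}\right) = 117916 - \left(81 + 1 + 1\right) = 117916 - 83 = 117833$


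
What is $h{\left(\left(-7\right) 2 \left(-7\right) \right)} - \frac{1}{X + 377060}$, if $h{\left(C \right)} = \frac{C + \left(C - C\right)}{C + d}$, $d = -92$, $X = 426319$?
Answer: $\frac{4373952}{267793} \approx 16.333$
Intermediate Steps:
$h{\left(C \right)} = \frac{C}{-92 + C}$ ($h{\left(C \right)} = \frac{C + \left(C - C\right)}{C - 92} = \frac{C + 0}{-92 + C} = \frac{C}{-92 + C}$)
$h{\left(\left(-7\right) 2 \left(-7\right) \right)} - \frac{1}{X + 377060} = \frac{\left(-7\right) 2 \left(-7\right)}{-92 + \left(-7\right) 2 \left(-7\right)} - \frac{1}{426319 + 377060} = \frac{\left(-14\right) \left(-7\right)}{-92 - -98} - \frac{1}{803379} = \frac{98}{-92 + 98} - \frac{1}{803379} = \frac{98}{6} - \frac{1}{803379} = 98 \cdot \frac{1}{6} - \frac{1}{803379} = \frac{49}{3} - \frac{1}{803379} = \frac{4373952}{267793}$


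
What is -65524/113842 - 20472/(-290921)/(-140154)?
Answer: -222638415875370/386813693155519 ≈ -0.57557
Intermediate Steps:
-65524/113842 - 20472/(-290921)/(-140154) = -65524*1/113842 - 20472*(-1/290921)*(-1/140154) = -32762/56921 + (20472/290921)*(-1/140154) = -32762/56921 - 3412/6795623639 = -222638415875370/386813693155519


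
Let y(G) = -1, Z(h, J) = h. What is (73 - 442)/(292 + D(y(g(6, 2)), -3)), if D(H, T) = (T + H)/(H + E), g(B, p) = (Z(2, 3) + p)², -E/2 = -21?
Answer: -15129/11968 ≈ -1.2641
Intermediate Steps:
E = 42 (E = -2*(-21) = 42)
g(B, p) = (2 + p)²
D(H, T) = (H + T)/(42 + H) (D(H, T) = (T + H)/(H + 42) = (H + T)/(42 + H))
(73 - 442)/(292 + D(y(g(6, 2)), -3)) = (73 - 442)/(292 + (-1 - 3)/(42 - 1)) = -369/(292 - 4/41) = -369/11968/41 = -369*41/11968 = -15129/11968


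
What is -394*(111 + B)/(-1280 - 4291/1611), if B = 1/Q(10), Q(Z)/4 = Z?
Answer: 1409426847/41327420 ≈ 34.104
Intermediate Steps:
Q(Z) = 4*Z
B = 1/40 (B = 1/(4*10) = 1/40 ≈ 0.025000)
-394*(111 + B)/(-1280 - 4291/1611) = -394*(111 + 1/40)/(-1280 - 4291/1611) = -394*4441/(40*(-1280 - 4291*1/1611)) = -394*4441/(40*(-1280 - 4291/1611)) = -394/((-2066371/1611*40/4441)) = -394/(-82654840/7154451) = -394*(-7154451/82654840) = 1409426847/41327420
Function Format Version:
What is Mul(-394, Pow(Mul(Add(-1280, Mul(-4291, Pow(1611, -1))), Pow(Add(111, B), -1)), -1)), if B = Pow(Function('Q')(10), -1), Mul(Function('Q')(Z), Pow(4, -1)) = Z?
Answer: Rational(1409426847, 41327420) ≈ 34.104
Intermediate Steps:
Function('Q')(Z) = Mul(4, Z)
B = Rational(1, 40) (B = Pow(Mul(4, 10), -1) = Pow(40, -1) = Rational(1, 40) ≈ 0.025000)
Mul(-394, Pow(Mul(Add(-1280, Mul(-4291, Pow(1611, -1))), Pow(Add(111, B), -1)), -1)) = Mul(-394, Pow(Mul(Add(-1280, Mul(-4291, Pow(1611, -1))), Pow(Add(111, Rational(1, 40)), -1)), -1)) = Mul(-394, Pow(Mul(Add(-1280, Mul(-4291, Rational(1, 1611))), Pow(Rational(4441, 40), -1)), -1)) = Mul(-394, Pow(Mul(Add(-1280, Rational(-4291, 1611)), Rational(40, 4441)), -1)) = Mul(-394, Pow(Mul(Rational(-2066371, 1611), Rational(40, 4441)), -1)) = Mul(-394, Pow(Rational(-82654840, 7154451), -1)) = Mul(-394, Rational(-7154451, 82654840)) = Rational(1409426847, 41327420)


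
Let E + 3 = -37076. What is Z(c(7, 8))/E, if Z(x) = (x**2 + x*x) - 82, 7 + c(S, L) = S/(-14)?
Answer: -61/74158 ≈ -0.00082257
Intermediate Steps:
E = -37079 (E = -3 - 37076 = -37079)
c(S, L) = -7 - S/14 (c(S, L) = -7 + S/(-14) = -7 + S*(-1/14) = -7 - S/14)
Z(x) = -82 + 2*x**2 (Z(x) = (x**2 + x**2) - 82 = 2*x**2 - 82 = -82 + 2*x**2)
Z(c(7, 8))/E = (-82 + 2*(-7 - 1/14*7)**2)/(-37079) = (-82 + 2*(-7 - 1/2)**2)*(-1/37079) = (-82 + 2*(-15/2)**2)*(-1/37079) = (-82 + 2*(225/4))*(-1/37079) = (-82 + 225/2)*(-1/37079) = (61/2)*(-1/37079) = -61/74158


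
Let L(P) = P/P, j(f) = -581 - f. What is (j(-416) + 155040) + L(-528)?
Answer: 154876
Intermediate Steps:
L(P) = 1
(j(-416) + 155040) + L(-528) = ((-581 - 1*(-416)) + 155040) + 1 = ((-581 + 416) + 155040) + 1 = (-165 + 155040) + 1 = 154875 + 1 = 154876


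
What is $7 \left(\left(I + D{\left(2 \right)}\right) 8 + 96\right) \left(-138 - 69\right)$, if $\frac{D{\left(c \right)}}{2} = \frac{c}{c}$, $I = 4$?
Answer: $-208656$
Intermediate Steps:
$D{\left(c \right)} = 2$ ($D{\left(c \right)} = 2 \frac{c}{c} = 2 \cdot 1 = 2$)
$7 \left(\left(I + D{\left(2 \right)}\right) 8 + 96\right) \left(-138 - 69\right) = 7 \left(\left(4 + 2\right) 8 + 96\right) \left(-138 - 69\right) = 7 \left(6 \cdot 8 + 96\right) \left(-207\right) = 7 \left(48 + 96\right) \left(-207\right) = 7 \cdot 144 \left(-207\right) = 7 \left(-29808\right) = -208656$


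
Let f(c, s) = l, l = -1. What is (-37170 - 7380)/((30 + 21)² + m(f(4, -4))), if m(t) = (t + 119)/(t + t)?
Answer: -22275/1271 ≈ -17.526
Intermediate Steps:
f(c, s) = -1
m(t) = (119 + t)/(2*t) (m(t) = (119 + t)/((2*t)) = (119 + t)*(1/(2*t)) = (119 + t)/(2*t))
(-37170 - 7380)/((30 + 21)² + m(f(4, -4))) = (-37170 - 7380)/((30 + 21)² + (½)*(119 - 1)/(-1)) = -44550/(51² + (½)*(-1)*118) = -44550/(2601 - 59) = -44550/2542 = -44550*1/2542 = -22275/1271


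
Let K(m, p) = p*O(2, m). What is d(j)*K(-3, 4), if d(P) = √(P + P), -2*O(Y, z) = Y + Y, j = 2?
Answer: -16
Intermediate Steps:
O(Y, z) = -Y (O(Y, z) = -(Y + Y)/2 = -Y)
K(m, p) = -2*p (K(m, p) = p*(-1*2) = p*(-2) = -2*p)
d(P) = √2*√P (d(P) = √(2*P) = √2*√P)
d(j)*K(-3, 4) = (√2*√2)*(-2*4) = 2*(-8) = -16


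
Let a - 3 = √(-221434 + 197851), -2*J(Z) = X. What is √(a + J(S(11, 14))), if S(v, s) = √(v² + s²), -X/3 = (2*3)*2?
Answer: √(21 + I*√23583) ≈ 9.3807 + 8.1853*I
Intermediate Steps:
X = -36 (X = -3*2*3*2 = -18*2 = -3*12 = -36)
S(v, s) = √(s² + v²)
J(Z) = 18 (J(Z) = -½*(-36) = 18)
a = 3 + I*√23583 (a = 3 + √(-221434 + 197851) = 3 + √(-23583) = 3 + I*√23583 ≈ 3.0 + 153.57*I)
√(a + J(S(11, 14))) = √((3 + I*√23583) + 18) = √(21 + I*√23583)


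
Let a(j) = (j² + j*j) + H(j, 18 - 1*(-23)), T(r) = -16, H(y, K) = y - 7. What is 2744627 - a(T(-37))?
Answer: 2744138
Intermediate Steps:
H(y, K) = -7 + y
a(j) = -7 + j + 2*j² (a(j) = (j² + j*j) + (-7 + j) = (j² + j²) + (-7 + j) = 2*j² + (-7 + j) = -7 + j + 2*j²)
2744627 - a(T(-37)) = 2744627 - (-7 - 16 + 2*(-16)²) = 2744627 - (-7 - 16 + 2*256) = 2744627 - (-7 - 16 + 512) = 2744627 - 1*489 = 2744627 - 489 = 2744138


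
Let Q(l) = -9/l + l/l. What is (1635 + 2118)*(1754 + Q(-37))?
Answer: 243734832/37 ≈ 6.5874e+6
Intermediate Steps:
Q(l) = 1 - 9/l (Q(l) = -9/l + 1 = 1 - 9/l)
(1635 + 2118)*(1754 + Q(-37)) = (1635 + 2118)*(1754 + (-9 - 37)/(-37)) = 3753*(1754 - 1/37*(-46)) = 3753*(1754 + 46/37) = 3753*(64944/37) = 243734832/37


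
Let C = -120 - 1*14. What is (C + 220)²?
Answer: 7396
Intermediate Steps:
C = -134 (C = -120 - 14 = -134)
(C + 220)² = (-134 + 220)² = 86² = 7396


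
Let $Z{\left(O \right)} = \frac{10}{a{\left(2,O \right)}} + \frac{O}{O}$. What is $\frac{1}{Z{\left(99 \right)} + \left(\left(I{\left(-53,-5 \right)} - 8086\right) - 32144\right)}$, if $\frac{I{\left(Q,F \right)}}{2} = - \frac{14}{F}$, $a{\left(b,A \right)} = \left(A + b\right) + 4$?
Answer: $- \frac{105}{4223447} \approx -2.4861 \cdot 10^{-5}$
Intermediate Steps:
$a{\left(b,A \right)} = 4 + A + b$
$I{\left(Q,F \right)} = - \frac{28}{F}$ ($I{\left(Q,F \right)} = 2 \left(- \frac{14}{F}\right) = - \frac{28}{F}$)
$Z{\left(O \right)} = 1 + \frac{10}{6 + O}$ ($Z{\left(O \right)} = \frac{10}{4 + O + 2} + \frac{O}{O} = \frac{10}{6 + O} + 1 = 1 + \frac{10}{6 + O}$)
$\frac{1}{Z{\left(99 \right)} + \left(\left(I{\left(-53,-5 \right)} - 8086\right) - 32144\right)} = \frac{1}{\frac{16 + 99}{6 + 99} - \left(40230 - \frac{28}{5}\right)} = \frac{1}{\frac{1}{105} \cdot 115 - \frac{201122}{5}} = \frac{1}{\frac{1}{105} \cdot 115 + \left(\left(\frac{28}{5} - 8086\right) - 32144\right)} = \frac{1}{\frac{23}{21} - \frac{201122}{5}} = \frac{1}{- \frac{4223447}{105}} = - \frac{105}{4223447}$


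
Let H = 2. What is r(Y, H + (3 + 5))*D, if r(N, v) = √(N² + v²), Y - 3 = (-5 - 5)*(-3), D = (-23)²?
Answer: 529*√1189 ≈ 18241.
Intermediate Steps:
D = 529
Y = 33 (Y = 3 + (-5 - 5)*(-3) = 3 - 10*(-3) = 3 + 30 = 33)
r(Y, H + (3 + 5))*D = √(33² + (2 + (3 + 5))²)*529 = √(1089 + (2 + 8)²)*529 = √(1089 + 10²)*529 = √(1089 + 100)*529 = √1189*529 = 529*√1189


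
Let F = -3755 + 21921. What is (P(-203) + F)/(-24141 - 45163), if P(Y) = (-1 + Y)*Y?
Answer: -29789/34652 ≈ -0.85966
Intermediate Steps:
F = 18166
P(Y) = Y*(-1 + Y)
(P(-203) + F)/(-24141 - 45163) = (-203*(-1 - 203) + 18166)/(-24141 - 45163) = (-203*(-204) + 18166)/(-69304) = (41412 + 18166)*(-1/69304) = 59578*(-1/69304) = -29789/34652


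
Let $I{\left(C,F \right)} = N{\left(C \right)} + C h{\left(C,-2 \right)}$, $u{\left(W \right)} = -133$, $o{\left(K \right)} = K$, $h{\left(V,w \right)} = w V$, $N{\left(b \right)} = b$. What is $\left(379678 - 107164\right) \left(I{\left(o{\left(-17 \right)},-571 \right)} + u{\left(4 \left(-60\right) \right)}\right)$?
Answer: $-198390192$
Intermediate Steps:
$h{\left(V,w \right)} = V w$
$I{\left(C,F \right)} = C - 2 C^{2}$ ($I{\left(C,F \right)} = C + C C \left(-2\right) = C + C \left(- 2 C\right) = C - 2 C^{2}$)
$\left(379678 - 107164\right) \left(I{\left(o{\left(-17 \right)},-571 \right)} + u{\left(4 \left(-60\right) \right)}\right) = \left(379678 - 107164\right) \left(- 17 \left(1 - -34\right) - 133\right) = 272514 \left(- 17 \left(1 + 34\right) - 133\right) = 272514 \left(\left(-17\right) 35 - 133\right) = 272514 \left(-595 - 133\right) = 272514 \left(-728\right) = -198390192$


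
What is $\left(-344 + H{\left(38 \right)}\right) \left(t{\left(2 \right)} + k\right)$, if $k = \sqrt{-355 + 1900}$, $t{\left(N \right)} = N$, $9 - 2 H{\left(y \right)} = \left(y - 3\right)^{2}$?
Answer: $-1904 - 952 \sqrt{1545} \approx -39324.0$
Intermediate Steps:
$H{\left(y \right)} = \frac{9}{2} - \frac{\left(-3 + y\right)^{2}}{2}$ ($H{\left(y \right)} = \frac{9}{2} - \frac{\left(y - 3\right)^{2}}{2} = \frac{9}{2} - \frac{\left(-3 + y\right)^{2}}{2}$)
$k = \sqrt{1545} \approx 39.306$
$\left(-344 + H{\left(38 \right)}\right) \left(t{\left(2 \right)} + k\right) = \left(-344 + \frac{1}{2} \cdot 38 \left(6 - 38\right)\right) \left(2 + \sqrt{1545}\right) = \left(-344 + \frac{1}{2} \cdot 38 \left(-32\right)\right) \left(2 + \sqrt{1545}\right) = \left(-344 - 608\right) \left(2 + \sqrt{1545}\right) = - 952 \left(2 + \sqrt{1545}\right) = -1904 - 952 \sqrt{1545}$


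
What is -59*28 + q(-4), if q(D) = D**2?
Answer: -1636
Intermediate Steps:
-59*28 + q(-4) = -59*28 + (-4)**2 = -1652 + 16 = -1636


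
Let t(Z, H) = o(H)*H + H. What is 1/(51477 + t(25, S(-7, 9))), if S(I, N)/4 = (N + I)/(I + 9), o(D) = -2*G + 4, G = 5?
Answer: 1/51457 ≈ 1.9434e-5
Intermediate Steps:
o(D) = -6 (o(D) = -2*5 + 4 = -10 + 4 = -6)
S(I, N) = 4*(I + N)/(9 + I) (S(I, N) = 4*((N + I)/(I + 9)) = 4*((I + N)/(9 + I)) = 4*(I + N)/(9 + I))
t(Z, H) = -5*H (t(Z, H) = -6*H + H = -5*H)
1/(51477 + t(25, S(-7, 9))) = 1/(51477 - 20*(-7 + 9)/(9 - 7)) = 1/(51477 - 20*2/2) = 1/(51477 - 5*4) = 1/(51477 - 20) = 1/51457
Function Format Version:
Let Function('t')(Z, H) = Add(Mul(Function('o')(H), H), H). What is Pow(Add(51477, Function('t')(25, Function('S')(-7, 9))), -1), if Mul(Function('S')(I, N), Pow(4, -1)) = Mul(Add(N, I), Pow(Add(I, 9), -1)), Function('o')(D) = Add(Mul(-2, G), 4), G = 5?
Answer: Rational(1, 51457) ≈ 1.9434e-5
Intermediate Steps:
Function('o')(D) = -6 (Function('o')(D) = Add(Mul(-2, 5), 4) = Add(-10, 4) = -6)
Function('S')(I, N) = Mul(4, Pow(Add(9, I), -1), Add(I, N)) (Function('S')(I, N) = Mul(4, Mul(Add(N, I), Pow(Add(I, 9), -1))) = Mul(4, Mul(Add(I, N), Pow(Add(9, I), -1))) = Mul(4, Mul(Pow(Add(9, I), -1), Add(I, N))) = Mul(4, Pow(Add(9, I), -1), Add(I, N)))
Function('t')(Z, H) = Mul(-5, H) (Function('t')(Z, H) = Add(Mul(-6, H), H) = Mul(-5, H))
Pow(Add(51477, Function('t')(25, Function('S')(-7, 9))), -1) = Pow(Add(51477, Mul(-5, Mul(4, Pow(Add(9, -7), -1), Add(-7, 9)))), -1) = Pow(Add(51477, Mul(-5, Mul(4, Pow(2, -1), 2))), -1) = Pow(Add(51477, Mul(-5, Mul(4, Rational(1, 2), 2))), -1) = Pow(Add(51477, Mul(-5, 4)), -1) = Pow(Add(51477, -20), -1) = Pow(51457, -1) = Rational(1, 51457)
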